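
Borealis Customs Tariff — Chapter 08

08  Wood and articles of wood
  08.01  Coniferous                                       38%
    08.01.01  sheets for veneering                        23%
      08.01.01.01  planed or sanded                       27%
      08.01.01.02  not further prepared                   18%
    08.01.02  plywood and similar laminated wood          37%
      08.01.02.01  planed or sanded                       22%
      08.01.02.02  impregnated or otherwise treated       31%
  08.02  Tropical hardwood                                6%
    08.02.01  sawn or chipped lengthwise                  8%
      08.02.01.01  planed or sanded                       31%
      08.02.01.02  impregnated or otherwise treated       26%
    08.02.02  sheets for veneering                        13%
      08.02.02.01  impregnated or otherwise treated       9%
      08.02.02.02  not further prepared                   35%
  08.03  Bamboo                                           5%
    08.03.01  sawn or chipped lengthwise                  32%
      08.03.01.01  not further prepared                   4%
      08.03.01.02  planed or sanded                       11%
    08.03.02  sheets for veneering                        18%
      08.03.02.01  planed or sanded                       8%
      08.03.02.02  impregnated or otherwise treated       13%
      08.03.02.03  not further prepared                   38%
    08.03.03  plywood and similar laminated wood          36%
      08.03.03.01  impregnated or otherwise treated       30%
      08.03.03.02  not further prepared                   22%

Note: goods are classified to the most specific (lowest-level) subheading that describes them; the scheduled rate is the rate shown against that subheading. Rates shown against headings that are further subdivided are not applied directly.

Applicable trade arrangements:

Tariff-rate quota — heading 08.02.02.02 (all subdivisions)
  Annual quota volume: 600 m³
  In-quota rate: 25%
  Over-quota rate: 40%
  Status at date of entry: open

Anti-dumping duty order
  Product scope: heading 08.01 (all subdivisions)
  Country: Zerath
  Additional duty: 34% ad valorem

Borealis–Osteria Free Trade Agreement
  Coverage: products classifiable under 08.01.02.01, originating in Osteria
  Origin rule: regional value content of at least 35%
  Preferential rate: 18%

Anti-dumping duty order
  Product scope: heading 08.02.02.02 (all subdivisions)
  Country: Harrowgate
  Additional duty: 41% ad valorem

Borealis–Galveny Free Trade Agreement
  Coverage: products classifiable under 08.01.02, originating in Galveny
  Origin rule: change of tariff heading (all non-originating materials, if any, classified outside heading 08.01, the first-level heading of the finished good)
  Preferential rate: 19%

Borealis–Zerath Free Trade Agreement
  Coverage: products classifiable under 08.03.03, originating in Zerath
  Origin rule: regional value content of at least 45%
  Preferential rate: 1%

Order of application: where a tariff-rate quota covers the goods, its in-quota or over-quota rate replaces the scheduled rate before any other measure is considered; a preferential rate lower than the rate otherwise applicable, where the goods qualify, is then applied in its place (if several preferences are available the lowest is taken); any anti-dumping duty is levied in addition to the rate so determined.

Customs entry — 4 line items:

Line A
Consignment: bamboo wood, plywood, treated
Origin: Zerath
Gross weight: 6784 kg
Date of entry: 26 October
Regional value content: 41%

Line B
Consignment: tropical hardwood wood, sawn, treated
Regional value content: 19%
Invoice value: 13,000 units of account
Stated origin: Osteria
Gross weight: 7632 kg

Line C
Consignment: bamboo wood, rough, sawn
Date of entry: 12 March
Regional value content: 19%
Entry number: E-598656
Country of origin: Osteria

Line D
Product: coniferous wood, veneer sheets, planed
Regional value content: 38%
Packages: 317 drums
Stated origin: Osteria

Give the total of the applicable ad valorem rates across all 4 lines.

Line A: bamboo → 08.03; plywood → 08.03.03; treated → 08.03.03.01. Scheduled 30%. Zerath agreement on 08.03.03: RVC < 45%. → 30%.
Line B: tropical hardwood → 08.02; sawn → 08.02.01; treated → 08.02.01.02. Scheduled 26%. Osteria agreement on 08.01.02.01: 08.02.01.02 not covered. → 26%.
Line C: bamboo → 08.03; sawn → 08.03.01; rough → 08.03.01.01. Scheduled 4%. Osteria agreement on 08.01.02.01: 08.03.01.01 not covered. → 4%.
Line D: coniferous → 08.01; veneer sheets → 08.01.01; planed → 08.01.01.01. Scheduled 27%. Osteria agreement on 08.01.02.01: 08.01.01.01 not covered. → 27%.
Sum: 30% + 26% + 4% + 27% = 87%.

87%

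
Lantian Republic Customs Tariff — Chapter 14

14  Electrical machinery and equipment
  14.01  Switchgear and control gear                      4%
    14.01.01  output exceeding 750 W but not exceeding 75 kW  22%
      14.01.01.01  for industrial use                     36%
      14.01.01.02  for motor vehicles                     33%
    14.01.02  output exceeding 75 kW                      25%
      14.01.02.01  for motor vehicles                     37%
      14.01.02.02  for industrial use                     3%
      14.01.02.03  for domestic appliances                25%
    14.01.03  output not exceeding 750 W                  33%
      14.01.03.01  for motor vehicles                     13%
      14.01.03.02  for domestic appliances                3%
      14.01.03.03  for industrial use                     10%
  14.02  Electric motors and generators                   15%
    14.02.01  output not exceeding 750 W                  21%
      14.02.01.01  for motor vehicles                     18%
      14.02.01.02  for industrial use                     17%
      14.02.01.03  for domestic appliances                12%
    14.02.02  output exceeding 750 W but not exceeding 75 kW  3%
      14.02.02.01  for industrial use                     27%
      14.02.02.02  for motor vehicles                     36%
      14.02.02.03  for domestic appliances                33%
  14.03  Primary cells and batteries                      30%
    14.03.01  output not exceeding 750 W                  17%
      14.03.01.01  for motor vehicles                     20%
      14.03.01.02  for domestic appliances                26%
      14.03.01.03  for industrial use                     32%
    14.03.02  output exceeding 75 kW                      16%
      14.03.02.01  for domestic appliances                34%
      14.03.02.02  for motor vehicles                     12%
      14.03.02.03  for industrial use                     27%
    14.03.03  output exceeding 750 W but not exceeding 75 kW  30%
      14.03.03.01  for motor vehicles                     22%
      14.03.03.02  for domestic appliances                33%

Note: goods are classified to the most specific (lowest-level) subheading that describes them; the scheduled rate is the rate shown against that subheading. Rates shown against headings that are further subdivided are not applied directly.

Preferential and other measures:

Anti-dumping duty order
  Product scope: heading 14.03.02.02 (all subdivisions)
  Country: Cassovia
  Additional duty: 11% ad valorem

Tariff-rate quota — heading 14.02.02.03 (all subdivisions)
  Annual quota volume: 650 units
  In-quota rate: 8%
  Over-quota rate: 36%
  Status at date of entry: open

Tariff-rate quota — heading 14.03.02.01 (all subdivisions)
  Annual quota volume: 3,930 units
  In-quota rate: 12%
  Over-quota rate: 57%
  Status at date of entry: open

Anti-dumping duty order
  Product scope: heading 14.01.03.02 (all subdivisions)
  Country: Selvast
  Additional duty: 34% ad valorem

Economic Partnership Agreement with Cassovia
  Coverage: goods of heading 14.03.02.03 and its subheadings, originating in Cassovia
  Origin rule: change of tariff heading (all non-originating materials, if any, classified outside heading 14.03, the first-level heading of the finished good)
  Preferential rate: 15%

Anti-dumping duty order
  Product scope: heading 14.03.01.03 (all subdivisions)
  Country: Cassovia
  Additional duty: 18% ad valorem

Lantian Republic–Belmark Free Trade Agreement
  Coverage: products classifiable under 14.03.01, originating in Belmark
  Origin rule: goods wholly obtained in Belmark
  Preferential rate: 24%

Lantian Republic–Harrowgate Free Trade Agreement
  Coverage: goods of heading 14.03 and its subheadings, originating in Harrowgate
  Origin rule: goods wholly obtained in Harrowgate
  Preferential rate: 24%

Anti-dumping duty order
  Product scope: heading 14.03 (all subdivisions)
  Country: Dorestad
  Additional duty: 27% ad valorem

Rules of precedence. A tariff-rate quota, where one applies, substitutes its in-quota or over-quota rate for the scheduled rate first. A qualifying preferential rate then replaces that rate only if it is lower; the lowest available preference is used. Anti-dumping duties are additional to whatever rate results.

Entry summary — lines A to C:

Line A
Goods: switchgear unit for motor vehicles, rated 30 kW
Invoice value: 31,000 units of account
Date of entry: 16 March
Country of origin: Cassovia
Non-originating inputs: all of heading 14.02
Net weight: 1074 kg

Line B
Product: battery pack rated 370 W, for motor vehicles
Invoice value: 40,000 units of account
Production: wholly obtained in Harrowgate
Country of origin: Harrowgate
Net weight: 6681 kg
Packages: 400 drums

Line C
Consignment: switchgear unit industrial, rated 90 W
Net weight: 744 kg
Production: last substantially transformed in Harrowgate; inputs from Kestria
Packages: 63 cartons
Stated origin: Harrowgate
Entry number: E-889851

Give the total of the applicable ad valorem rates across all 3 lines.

63%

Line A: switchgear unit → 14.01; rated 30 kW → 14.01.01; for motor vehicles → 14.01.01.02. Scheduled 33%. Cassovia agreement on 14.03.02.03: 14.01.01.02 not covered. → 33%.
Line B: battery pack → 14.03; rated 370 W → 14.03.01; for motor vehicles → 14.03.01.01. Scheduled 20%. Harrowgate agreement on 14.03: wholly obtained → 24% available; preference 24% not lower than 20% → no reduction. → 20%.
Line C: switchgear unit → 14.01; rated 90 W → 14.01.03; industrial → 14.01.03.03. Scheduled 10%. Harrowgate agreement on 14.03: 14.01.03.03 not covered. → 10%.
Sum: 33% + 20% + 10% = 63%.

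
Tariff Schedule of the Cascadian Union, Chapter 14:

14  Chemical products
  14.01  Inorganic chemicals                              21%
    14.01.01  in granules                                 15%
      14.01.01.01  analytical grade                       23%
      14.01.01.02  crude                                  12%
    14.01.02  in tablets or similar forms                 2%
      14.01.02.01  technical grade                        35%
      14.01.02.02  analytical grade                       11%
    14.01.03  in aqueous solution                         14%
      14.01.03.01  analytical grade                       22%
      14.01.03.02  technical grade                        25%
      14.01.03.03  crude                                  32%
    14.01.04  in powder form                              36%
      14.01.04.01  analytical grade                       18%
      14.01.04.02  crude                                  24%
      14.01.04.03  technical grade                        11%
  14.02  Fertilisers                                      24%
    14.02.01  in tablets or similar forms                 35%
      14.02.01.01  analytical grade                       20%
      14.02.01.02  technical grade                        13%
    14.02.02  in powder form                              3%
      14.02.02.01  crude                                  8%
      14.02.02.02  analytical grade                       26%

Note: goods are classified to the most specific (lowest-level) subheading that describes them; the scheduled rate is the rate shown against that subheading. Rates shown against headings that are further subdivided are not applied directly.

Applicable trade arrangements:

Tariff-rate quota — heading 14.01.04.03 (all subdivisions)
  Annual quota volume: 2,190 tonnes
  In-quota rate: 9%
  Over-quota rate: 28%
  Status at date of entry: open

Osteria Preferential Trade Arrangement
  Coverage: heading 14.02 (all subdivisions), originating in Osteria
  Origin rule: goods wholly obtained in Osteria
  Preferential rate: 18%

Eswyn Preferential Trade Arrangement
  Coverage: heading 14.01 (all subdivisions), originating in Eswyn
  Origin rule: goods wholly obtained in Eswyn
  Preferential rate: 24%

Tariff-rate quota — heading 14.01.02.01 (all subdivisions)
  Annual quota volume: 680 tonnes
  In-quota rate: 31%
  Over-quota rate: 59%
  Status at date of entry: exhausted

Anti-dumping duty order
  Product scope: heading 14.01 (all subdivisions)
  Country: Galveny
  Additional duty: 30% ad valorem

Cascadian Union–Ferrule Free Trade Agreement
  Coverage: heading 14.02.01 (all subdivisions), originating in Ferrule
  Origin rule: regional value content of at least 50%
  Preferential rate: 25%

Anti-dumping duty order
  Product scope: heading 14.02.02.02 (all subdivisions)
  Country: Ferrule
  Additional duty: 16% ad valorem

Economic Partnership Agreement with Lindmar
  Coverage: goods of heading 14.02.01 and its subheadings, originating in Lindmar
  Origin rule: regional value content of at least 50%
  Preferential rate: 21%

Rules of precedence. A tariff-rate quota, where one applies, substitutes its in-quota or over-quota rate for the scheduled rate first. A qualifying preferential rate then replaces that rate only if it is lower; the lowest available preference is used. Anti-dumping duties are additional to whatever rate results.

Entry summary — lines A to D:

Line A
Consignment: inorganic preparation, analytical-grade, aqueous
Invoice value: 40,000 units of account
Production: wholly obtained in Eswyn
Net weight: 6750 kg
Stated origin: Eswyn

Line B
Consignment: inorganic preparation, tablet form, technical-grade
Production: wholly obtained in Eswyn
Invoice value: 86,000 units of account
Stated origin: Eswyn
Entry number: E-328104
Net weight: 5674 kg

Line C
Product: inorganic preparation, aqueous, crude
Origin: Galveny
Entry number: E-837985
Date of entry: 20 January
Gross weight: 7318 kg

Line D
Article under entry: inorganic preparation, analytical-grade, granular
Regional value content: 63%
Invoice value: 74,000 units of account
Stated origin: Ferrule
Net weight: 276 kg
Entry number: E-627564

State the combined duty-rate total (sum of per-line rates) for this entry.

Line A: inorganic → 14.01; aqueous → 14.01.03; analytical-grade → 14.01.03.01. Scheduled 22%. Eswyn agreement on 14.01: wholly obtained → 24% available; preference 24% not lower than 22% → no reduction. → 22%.
Line B: inorganic → 14.01; tablet form → 14.01.02; technical-grade → 14.01.02.01. Scheduled 35%. quota on 14.01.02.01 exhausted → over-quota 59%; Eswyn agreement on 14.01: wholly obtained → 24% available; preferential 24%. → 24%.
Line C: inorganic → 14.01; aqueous → 14.01.03; crude → 14.01.03.03. Scheduled 32%. anti-dumping (Galveny, 14.01): +30%; total 32% + 30% = 62%. → 62%.
Line D: inorganic → 14.01; granular → 14.01.01; analytical-grade → 14.01.01.01. Scheduled 23%. Ferrule agreement on 14.02.01: 14.01.01.01 not covered. → 23%.
Sum: 22% + 24% + 62% + 23% = 131%.

131%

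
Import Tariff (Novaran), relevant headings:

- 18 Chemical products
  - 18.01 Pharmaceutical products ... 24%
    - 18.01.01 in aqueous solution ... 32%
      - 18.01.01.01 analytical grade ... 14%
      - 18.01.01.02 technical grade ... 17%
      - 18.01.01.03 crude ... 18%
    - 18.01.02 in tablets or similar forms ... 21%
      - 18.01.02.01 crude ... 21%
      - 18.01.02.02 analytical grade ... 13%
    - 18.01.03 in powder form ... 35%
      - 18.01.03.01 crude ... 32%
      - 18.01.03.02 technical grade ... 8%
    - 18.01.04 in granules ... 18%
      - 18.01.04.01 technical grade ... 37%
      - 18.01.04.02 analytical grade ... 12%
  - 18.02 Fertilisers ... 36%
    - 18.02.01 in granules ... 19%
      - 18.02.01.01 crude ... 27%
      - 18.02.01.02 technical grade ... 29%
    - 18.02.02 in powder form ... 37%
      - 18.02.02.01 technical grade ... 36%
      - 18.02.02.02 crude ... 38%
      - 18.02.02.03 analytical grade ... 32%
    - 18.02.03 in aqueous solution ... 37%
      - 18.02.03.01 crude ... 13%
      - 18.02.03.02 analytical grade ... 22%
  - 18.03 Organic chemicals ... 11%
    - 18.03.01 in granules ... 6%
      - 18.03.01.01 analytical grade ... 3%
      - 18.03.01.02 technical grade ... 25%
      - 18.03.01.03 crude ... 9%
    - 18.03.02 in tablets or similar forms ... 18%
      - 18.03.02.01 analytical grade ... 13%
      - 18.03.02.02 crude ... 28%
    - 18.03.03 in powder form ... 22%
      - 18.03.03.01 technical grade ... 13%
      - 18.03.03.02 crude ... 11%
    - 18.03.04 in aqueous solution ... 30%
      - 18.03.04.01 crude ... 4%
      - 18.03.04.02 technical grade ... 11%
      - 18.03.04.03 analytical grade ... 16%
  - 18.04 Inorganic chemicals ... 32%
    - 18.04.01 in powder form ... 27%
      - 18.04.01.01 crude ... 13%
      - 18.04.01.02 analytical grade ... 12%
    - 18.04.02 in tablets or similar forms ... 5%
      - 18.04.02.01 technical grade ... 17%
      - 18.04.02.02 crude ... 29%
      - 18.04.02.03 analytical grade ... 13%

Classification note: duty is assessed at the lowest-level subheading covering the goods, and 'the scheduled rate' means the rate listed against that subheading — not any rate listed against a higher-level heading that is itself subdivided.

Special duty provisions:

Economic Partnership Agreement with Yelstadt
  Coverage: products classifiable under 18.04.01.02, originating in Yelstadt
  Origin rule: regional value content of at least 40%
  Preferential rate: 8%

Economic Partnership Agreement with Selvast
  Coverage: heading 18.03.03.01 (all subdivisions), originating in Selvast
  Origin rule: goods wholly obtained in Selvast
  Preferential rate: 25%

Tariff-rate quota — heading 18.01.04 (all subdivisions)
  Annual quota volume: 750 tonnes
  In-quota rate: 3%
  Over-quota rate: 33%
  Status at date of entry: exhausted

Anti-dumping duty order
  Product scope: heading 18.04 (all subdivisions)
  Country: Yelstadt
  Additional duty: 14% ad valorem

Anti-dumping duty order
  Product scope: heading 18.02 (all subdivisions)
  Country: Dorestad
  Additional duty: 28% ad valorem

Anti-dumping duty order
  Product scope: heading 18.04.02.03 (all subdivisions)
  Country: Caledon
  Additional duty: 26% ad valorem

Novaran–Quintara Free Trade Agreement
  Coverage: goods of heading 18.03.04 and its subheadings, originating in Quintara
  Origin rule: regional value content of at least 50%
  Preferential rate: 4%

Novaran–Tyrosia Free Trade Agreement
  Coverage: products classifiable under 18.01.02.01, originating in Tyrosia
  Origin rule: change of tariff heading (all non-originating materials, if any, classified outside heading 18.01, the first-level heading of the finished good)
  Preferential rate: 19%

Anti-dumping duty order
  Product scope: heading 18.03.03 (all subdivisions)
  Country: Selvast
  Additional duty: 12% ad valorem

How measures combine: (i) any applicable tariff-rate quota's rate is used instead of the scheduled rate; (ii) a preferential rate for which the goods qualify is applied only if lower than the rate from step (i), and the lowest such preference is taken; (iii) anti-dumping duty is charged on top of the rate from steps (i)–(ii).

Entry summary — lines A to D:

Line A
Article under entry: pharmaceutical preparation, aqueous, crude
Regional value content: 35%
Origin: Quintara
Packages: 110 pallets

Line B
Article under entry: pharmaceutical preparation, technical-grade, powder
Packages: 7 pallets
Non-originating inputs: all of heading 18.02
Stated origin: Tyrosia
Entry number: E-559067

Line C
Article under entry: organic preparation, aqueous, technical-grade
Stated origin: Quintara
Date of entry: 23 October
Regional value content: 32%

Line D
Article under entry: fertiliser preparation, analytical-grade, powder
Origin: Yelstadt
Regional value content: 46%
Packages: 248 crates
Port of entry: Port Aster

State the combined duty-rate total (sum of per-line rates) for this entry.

Line A: pharmaceutical → 18.01; aqueous → 18.01.01; crude → 18.01.01.03. Scheduled 18%. Quintara agreement on 18.03.04: 18.01.01.03 not covered. → 18%.
Line B: pharmaceutical → 18.01; powder → 18.01.03; technical-grade → 18.01.03.02. Scheduled 8%. Tyrosia agreement on 18.01.02.01: 18.01.03.02 not covered. → 8%.
Line C: organic → 18.03; aqueous → 18.03.04; technical-grade → 18.03.04.02. Scheduled 11%. Quintara agreement on 18.03.04: RVC < 50%. → 11%.
Line D: fertiliser → 18.02; powder → 18.02.02; analytical-grade → 18.02.02.03. Scheduled 32%. Yelstadt agreement on 18.04.01.02: 18.02.02.03 not covered. → 32%.
Sum: 18% + 8% + 11% + 32% = 69%.

69%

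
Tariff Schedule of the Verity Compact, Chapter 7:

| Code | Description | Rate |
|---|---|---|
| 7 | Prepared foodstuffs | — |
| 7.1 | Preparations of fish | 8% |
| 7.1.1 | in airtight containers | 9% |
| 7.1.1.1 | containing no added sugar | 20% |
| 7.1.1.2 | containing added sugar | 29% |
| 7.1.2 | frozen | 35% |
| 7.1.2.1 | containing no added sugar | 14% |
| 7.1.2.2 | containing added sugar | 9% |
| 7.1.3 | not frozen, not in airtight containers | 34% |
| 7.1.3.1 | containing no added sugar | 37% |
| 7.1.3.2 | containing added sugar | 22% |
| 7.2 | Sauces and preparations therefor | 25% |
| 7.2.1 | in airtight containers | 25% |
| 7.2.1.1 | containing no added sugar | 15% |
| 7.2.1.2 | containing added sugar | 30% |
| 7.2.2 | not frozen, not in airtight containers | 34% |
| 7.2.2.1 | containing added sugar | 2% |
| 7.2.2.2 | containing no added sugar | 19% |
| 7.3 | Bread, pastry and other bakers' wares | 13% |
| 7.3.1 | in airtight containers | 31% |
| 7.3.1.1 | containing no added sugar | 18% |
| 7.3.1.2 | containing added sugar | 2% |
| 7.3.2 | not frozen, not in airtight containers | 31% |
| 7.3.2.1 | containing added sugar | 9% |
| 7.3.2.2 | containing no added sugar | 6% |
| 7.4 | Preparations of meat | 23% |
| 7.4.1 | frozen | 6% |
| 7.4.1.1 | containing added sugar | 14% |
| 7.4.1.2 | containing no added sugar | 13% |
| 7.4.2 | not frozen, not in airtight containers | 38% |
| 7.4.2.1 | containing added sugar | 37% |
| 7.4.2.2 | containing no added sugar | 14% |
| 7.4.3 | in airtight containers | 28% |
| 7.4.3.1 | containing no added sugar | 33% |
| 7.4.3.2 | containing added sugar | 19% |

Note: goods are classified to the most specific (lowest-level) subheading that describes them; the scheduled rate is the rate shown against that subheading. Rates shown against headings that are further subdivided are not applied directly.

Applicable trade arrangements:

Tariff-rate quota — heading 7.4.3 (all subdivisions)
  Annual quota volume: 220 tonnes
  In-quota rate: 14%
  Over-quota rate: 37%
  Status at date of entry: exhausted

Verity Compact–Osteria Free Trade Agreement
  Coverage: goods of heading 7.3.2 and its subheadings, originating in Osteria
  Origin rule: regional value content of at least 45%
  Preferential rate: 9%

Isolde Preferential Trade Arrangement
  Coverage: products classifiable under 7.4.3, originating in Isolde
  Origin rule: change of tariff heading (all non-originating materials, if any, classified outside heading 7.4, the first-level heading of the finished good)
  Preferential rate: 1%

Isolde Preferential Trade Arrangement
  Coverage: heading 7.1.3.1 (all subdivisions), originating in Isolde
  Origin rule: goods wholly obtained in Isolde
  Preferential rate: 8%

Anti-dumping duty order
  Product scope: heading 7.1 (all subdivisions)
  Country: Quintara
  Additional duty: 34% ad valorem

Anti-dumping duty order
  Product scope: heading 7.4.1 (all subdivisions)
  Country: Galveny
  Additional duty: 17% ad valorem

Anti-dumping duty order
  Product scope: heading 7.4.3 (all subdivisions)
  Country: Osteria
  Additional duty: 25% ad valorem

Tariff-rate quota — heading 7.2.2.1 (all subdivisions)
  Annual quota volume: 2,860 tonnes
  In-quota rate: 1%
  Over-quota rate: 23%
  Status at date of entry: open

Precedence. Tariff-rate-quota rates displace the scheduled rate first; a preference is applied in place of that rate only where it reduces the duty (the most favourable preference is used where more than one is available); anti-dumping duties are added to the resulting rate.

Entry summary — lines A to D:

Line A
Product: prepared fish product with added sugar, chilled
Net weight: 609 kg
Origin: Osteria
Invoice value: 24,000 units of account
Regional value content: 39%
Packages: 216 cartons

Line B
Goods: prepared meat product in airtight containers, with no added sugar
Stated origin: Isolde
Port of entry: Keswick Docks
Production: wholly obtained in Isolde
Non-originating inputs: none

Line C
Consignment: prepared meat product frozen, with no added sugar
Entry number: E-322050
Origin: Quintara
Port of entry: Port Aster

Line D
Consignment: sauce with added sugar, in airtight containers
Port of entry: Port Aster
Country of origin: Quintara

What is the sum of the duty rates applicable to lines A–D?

Line A: prepared fish product → 7.1; chilled → 7.1.3; with added sugar → 7.1.3.2. Scheduled 22%. Osteria agreement on 7.3.2: 7.1.3.2 not covered. → 22%.
Line B: prepared meat product → 7.4; in airtight containers → 7.4.3; with no added sugar → 7.4.3.1. Scheduled 33%. quota on 7.4.3 exhausted → over-quota 37%; Isolde agreement on 7.4.3: CTH met → 1% available; Isolde agreement on 7.1.3.1: 7.4.3.1 not covered; preferential 1%. → 1%.
Line C: prepared meat product → 7.4; frozen → 7.4.1; with no added sugar → 7.4.1.2. Scheduled 13%. No special measure applies. → 13%.
Line D: sauce → 7.2; in airtight containers → 7.2.1; with added sugar → 7.2.1.2. Scheduled 30%. No special measure applies. → 30%.
Sum: 22% + 1% + 13% + 30% = 66%.

66%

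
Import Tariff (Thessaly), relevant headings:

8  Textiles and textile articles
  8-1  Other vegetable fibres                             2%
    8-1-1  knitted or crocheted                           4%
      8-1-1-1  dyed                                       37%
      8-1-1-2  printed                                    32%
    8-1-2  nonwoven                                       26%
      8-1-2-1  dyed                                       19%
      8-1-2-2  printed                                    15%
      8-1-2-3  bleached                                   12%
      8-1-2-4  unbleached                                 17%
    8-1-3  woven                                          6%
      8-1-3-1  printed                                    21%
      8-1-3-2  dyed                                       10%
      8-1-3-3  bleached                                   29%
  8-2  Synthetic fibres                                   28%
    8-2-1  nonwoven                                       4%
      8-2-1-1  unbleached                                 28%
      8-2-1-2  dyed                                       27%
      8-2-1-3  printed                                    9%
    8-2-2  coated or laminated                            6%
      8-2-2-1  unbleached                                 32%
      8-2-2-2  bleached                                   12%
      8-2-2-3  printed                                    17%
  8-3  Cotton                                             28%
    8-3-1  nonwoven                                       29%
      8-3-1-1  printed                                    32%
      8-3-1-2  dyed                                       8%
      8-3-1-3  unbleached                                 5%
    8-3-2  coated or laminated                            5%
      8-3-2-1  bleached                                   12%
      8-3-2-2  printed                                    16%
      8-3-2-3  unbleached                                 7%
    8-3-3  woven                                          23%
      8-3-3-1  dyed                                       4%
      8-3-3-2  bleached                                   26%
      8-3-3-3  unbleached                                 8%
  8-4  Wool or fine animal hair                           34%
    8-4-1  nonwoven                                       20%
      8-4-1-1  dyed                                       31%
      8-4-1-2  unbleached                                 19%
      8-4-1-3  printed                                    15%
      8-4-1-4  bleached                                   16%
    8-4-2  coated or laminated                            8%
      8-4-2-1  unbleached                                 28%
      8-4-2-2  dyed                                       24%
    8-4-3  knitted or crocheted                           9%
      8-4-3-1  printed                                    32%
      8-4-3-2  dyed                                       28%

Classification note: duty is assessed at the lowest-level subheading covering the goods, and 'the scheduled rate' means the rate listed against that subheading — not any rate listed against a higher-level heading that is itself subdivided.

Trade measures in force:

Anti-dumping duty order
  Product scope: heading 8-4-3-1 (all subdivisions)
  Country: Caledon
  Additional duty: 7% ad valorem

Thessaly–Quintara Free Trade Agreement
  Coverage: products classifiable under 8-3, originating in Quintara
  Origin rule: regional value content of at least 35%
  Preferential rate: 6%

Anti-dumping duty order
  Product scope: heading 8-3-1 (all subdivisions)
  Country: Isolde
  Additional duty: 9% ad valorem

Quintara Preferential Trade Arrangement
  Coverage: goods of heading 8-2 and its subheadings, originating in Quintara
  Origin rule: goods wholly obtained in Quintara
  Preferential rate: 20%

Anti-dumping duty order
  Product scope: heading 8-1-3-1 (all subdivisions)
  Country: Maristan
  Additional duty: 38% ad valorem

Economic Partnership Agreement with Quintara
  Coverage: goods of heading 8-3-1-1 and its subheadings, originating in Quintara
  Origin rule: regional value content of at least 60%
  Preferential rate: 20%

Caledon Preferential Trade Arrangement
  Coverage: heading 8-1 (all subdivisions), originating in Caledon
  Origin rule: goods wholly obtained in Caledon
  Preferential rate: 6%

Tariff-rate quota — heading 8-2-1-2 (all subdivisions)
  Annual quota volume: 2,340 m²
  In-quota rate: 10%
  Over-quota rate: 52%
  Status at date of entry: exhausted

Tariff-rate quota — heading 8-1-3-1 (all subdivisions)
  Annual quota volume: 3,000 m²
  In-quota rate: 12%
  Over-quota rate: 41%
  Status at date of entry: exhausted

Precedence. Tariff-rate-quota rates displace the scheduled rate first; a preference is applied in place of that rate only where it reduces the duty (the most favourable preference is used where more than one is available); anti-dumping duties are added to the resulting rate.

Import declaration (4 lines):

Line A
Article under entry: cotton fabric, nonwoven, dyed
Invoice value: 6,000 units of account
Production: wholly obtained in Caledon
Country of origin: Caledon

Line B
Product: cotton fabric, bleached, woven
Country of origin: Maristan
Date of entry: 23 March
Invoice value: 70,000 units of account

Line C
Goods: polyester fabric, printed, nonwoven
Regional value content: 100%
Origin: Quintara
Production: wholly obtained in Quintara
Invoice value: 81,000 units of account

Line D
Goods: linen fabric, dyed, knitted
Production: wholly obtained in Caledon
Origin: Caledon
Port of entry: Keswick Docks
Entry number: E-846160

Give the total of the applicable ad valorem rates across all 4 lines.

Line A: cotton → 8-3; nonwoven → 8-3-1; dyed → 8-3-1-2. Scheduled 8%. Caledon agreement on 8-1: 8-3-1-2 not covered. → 8%.
Line B: cotton → 8-3; woven → 8-3-3; bleached → 8-3-3-2. Scheduled 26%. No special measure applies. → 26%.
Line C: polyester → 8-2; nonwoven → 8-2-1; printed → 8-2-1-3. Scheduled 9%. Quintara agreement on 8-3: 8-2-1-3 not covered; Quintara agreement on 8-2: wholly obtained → 20% available; Quintara agreement on 8-3-1-1: 8-2-1-3 not covered; preference 20% not lower than 9% → no reduction. → 9%.
Line D: linen → 8-1; knitted → 8-1-1; dyed → 8-1-1-1. Scheduled 37%. Caledon agreement on 8-1: wholly obtained → 6% available; preferential 6%. → 6%.
Sum: 8% + 26% + 9% + 6% = 49%.

49%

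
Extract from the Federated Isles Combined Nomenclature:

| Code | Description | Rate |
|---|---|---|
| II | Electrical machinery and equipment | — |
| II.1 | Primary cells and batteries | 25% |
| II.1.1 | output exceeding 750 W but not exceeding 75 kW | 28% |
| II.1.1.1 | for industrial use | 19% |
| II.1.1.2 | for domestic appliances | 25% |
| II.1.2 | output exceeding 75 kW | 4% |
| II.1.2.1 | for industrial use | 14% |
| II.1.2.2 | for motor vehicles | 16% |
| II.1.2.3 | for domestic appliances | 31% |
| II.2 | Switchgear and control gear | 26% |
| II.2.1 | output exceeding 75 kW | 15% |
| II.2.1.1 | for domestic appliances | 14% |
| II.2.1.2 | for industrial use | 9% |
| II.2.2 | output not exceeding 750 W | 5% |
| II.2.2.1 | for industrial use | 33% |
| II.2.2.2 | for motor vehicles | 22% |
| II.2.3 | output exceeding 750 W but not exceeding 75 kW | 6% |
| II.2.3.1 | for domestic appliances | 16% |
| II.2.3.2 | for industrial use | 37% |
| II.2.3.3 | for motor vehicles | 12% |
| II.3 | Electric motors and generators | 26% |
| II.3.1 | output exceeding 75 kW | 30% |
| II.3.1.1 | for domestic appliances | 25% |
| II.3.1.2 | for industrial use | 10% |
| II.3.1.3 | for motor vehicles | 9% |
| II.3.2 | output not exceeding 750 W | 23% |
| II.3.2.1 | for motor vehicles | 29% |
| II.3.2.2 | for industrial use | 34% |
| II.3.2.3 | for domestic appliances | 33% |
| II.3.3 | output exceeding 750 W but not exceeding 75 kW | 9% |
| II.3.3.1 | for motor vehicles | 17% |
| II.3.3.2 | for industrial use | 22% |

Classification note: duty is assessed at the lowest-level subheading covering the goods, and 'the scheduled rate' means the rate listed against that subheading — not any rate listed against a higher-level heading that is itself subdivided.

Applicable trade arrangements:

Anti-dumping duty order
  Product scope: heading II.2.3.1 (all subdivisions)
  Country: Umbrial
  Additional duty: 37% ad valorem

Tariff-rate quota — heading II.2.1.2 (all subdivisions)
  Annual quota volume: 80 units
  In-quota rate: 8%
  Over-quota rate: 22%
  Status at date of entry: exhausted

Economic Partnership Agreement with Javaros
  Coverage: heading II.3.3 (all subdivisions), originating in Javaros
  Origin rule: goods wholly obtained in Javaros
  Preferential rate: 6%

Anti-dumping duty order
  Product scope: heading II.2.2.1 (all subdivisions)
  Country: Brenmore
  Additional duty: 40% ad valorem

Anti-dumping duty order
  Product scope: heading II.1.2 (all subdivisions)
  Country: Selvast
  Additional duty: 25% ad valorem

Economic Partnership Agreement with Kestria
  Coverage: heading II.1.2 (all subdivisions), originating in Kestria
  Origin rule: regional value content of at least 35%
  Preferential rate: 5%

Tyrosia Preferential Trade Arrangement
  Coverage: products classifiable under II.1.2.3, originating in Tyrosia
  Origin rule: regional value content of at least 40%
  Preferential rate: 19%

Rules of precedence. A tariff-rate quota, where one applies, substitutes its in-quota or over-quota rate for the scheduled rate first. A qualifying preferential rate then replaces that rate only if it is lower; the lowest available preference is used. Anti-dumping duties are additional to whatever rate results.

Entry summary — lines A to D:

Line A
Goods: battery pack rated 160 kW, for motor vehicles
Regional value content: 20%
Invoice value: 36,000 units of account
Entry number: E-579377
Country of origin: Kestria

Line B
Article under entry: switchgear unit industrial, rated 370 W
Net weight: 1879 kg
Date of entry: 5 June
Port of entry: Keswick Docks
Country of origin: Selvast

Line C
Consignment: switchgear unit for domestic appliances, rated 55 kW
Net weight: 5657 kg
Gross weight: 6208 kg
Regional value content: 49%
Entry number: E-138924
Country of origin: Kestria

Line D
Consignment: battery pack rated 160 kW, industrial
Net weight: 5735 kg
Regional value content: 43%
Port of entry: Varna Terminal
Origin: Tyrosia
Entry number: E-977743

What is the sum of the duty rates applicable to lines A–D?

79%

Line A: battery pack → II.1; rated 160 kW → II.1.2; for motor vehicles → II.1.2.2. Scheduled 16%. Kestria agreement on II.1.2: RVC < 35%. → 16%.
Line B: switchgear unit → II.2; rated 370 W → II.2.2; industrial → II.2.2.1. Scheduled 33%. No special measure applies. → 33%.
Line C: switchgear unit → II.2; rated 55 kW → II.2.3; for domestic appliances → II.2.3.1. Scheduled 16%. Kestria agreement on II.1.2: II.2.3.1 not covered. → 16%.
Line D: battery pack → II.1; rated 160 kW → II.1.2; industrial → II.1.2.1. Scheduled 14%. Tyrosia agreement on II.1.2.3: II.1.2.1 not covered. → 14%.
Sum: 16% + 33% + 16% + 14% = 79%.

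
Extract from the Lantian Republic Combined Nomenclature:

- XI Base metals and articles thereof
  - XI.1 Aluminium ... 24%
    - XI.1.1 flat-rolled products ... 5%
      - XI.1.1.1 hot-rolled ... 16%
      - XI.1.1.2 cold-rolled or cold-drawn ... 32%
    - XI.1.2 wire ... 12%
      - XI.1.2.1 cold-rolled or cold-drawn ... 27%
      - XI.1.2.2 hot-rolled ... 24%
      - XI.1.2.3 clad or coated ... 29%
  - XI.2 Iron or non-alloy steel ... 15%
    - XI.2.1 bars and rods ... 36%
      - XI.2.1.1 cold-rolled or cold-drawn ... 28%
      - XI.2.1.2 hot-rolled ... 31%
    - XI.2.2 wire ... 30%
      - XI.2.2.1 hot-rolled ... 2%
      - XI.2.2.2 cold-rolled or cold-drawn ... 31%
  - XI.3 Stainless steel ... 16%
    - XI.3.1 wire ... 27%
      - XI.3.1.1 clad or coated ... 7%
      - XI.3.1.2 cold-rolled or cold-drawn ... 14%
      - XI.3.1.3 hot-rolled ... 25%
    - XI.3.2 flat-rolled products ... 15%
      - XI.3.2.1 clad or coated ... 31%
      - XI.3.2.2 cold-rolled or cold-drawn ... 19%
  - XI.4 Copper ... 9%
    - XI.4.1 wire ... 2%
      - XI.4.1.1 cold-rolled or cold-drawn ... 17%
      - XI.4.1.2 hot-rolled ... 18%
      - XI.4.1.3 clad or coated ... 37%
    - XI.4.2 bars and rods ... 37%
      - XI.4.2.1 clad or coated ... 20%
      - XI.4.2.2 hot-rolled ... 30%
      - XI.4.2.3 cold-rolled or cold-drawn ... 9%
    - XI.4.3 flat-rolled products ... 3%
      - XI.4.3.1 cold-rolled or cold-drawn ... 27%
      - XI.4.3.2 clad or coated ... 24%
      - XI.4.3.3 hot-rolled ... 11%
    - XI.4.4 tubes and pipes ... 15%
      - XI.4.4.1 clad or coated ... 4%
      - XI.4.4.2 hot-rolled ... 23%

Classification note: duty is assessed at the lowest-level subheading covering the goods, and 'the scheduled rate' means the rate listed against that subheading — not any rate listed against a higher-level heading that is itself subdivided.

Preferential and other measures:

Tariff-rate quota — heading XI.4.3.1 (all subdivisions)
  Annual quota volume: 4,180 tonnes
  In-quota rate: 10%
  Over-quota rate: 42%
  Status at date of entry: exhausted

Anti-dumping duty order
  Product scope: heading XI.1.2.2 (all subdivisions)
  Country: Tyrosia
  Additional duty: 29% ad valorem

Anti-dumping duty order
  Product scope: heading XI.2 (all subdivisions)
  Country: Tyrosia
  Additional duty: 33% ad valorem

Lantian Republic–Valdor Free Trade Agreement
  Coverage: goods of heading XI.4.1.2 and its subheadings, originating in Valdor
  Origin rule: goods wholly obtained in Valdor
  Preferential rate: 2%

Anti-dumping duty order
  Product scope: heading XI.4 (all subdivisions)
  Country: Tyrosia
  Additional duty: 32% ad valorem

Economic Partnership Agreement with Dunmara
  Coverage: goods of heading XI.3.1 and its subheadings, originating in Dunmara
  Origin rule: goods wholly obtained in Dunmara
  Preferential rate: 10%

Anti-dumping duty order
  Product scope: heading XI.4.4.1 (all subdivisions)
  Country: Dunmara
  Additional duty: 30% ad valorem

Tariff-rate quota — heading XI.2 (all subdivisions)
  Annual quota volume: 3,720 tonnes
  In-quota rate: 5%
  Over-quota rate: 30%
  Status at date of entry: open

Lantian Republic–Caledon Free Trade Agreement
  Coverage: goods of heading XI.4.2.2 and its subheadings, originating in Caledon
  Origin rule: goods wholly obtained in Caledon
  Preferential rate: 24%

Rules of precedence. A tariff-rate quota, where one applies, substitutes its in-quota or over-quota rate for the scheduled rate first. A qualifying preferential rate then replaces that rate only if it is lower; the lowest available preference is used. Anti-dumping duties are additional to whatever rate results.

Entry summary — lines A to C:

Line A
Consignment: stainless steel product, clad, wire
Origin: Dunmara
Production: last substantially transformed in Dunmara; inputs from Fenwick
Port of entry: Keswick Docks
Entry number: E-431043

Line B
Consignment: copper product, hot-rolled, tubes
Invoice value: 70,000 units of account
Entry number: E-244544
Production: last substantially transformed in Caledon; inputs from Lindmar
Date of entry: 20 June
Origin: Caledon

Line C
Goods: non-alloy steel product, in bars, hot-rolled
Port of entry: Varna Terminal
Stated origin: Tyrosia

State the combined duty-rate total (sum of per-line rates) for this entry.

68%

Line A: stainless steel → XI.3; wire → XI.3.1; clad → XI.3.1.1. Scheduled 7%. Dunmara agreement on XI.3.1: not wholly obtained. → 7%.
Line B: copper → XI.4; tubes → XI.4.4; hot-rolled → XI.4.4.2. Scheduled 23%. Caledon agreement on XI.4.2.2: XI.4.4.2 not covered. → 23%.
Line C: non-alloy steel → XI.2; in bars → XI.2.1; hot-rolled → XI.2.1.2. Scheduled 31%. quota on XI.2 open → in-quota 5%; anti-dumping (Tyrosia, XI.2): +33%; total 5% + 33% = 38%. → 38%.
Sum: 7% + 23% + 38% = 68%.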